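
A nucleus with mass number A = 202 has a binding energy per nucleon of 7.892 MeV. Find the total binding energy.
B.E. = 7.892 × 202 = 1594 MeV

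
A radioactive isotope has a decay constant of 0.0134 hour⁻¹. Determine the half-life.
t½ = ln(2)/λ = 51.73 hours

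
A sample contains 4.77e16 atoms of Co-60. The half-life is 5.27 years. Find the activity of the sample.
A = λN = 6.274e15 decays/year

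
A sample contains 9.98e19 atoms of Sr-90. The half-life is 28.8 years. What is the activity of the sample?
A = λN = 2.402e18 decays/year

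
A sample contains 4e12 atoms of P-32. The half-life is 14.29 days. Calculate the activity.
A = λN = 1.94e11 decays/day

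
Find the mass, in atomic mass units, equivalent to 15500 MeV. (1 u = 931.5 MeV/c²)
m = E/c² = 16.64 u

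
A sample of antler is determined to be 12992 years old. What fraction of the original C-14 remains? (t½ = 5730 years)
N/N₀ = (1/2)^(t/t½) = 0.2077 = 20.8%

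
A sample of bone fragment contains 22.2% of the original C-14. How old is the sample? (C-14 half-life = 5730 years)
Age = t½ × log₂(1/ratio) = 12440 years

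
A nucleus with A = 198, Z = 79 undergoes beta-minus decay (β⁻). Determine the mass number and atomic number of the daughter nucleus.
Daughter: A = 198, Z = 80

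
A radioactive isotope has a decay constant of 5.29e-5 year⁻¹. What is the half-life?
t½ = ln(2)/λ = 13100 years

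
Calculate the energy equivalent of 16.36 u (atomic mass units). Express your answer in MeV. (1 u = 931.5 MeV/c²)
E = mc² = 15240 MeV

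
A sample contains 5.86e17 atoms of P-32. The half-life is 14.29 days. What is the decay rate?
A = λN = 2.842e16 decays/day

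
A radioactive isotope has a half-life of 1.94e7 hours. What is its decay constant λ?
λ = ln(2)/t½ = 3.573e-8 hour⁻¹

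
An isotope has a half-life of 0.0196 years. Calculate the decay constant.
λ = ln(2)/t½ = 35.36 year⁻¹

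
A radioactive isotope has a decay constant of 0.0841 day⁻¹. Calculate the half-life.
t½ = ln(2)/λ = 8.242 days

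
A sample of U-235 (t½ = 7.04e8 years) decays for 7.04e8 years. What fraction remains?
N/N₀ = (1/2)^(t/t½) = 0.5 = 50%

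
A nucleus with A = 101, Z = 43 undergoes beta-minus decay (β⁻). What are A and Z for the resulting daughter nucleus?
Daughter: A = 101, Z = 44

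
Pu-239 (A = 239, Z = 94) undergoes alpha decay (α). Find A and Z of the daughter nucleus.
Daughter: A = 235, Z = 92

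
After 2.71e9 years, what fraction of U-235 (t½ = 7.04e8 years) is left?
N/N₀ = (1/2)^(t/t½) = 0.06938 = 6.94%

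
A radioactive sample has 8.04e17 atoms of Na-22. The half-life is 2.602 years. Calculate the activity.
A = λN = 2.142e17 decays/year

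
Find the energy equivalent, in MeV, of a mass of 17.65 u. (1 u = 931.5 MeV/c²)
E = mc² = 16440 MeV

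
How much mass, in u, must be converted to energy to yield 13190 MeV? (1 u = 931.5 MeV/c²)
m = E/c² = 14.16 u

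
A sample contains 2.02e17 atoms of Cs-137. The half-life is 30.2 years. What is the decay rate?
A = λN = 4.636e15 decays/year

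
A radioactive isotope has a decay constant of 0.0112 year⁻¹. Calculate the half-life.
t½ = ln(2)/λ = 61.89 years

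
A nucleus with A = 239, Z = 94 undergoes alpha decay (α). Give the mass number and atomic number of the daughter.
Daughter: A = 235, Z = 92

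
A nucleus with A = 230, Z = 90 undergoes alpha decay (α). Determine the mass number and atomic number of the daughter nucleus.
Daughter: A = 226, Z = 88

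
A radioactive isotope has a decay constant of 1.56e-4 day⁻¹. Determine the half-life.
t½ = ln(2)/λ = 4443 days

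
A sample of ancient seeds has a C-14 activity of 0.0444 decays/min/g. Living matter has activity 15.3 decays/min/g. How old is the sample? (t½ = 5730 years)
Age = t½ × log₂(A₀/A) = 48300 years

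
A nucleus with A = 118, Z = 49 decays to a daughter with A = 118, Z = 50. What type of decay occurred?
ΔA = 0, ΔZ = +1 ⇒ beta-minus decay (β⁻)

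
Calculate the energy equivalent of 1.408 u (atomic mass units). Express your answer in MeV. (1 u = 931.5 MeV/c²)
E = mc² = 1312 MeV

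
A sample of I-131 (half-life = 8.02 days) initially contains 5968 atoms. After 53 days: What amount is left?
N = N₀(1/2)^(t/t½) = 61.16 atoms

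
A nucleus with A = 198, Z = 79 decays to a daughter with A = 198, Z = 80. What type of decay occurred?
ΔA = 0, ΔZ = +1 ⇒ beta-minus decay (β⁻)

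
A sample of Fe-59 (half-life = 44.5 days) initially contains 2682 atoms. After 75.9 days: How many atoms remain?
N = N₀(1/2)^(t/t½) = 822.3 atoms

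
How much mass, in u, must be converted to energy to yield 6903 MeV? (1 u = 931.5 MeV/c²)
m = E/c² = 7.411 u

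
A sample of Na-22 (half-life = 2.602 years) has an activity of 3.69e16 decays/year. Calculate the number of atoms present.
N = A/λ = 1.385e17 atoms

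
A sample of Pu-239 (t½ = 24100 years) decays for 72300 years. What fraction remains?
N/N₀ = (1/2)^(t/t½) = 0.125 = 12.5%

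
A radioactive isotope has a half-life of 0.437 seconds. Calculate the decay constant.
λ = ln(2)/t½ = 1.586 second⁻¹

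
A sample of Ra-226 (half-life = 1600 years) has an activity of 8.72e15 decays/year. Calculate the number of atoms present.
N = A/λ = 2.013e19 atoms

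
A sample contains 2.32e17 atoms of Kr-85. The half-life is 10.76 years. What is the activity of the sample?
A = λN = 1.495e16 decays/year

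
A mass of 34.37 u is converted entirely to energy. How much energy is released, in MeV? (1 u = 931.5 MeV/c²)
E = mc² = 32020 MeV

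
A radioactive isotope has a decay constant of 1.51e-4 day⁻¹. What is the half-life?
t½ = ln(2)/λ = 4590 days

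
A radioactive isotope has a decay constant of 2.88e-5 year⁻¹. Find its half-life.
t½ = ln(2)/λ = 24070 years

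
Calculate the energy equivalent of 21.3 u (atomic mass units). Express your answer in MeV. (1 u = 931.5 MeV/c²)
E = mc² = 19840 MeV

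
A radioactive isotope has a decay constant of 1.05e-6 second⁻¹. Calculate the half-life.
t½ = ln(2)/λ = 6.601e5 seconds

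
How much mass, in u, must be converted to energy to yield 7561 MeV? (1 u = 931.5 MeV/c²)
m = E/c² = 8.117 u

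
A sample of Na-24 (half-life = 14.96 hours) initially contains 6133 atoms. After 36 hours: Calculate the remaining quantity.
N = N₀(1/2)^(t/t½) = 1157 atoms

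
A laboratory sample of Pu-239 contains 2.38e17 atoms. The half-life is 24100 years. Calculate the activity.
A = λN = 6.845e12 decays/year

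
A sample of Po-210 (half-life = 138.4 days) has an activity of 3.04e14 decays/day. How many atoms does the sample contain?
N = A/λ = 6.07e16 atoms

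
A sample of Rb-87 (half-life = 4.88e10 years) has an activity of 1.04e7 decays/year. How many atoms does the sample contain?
N = A/λ = 7.322e17 atoms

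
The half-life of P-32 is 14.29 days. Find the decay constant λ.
λ = ln(2)/t½ = 0.04851 day⁻¹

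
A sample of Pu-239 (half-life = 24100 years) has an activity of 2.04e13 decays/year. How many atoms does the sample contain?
N = A/λ = 7.093e17 atoms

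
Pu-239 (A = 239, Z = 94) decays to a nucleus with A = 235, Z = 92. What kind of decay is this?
ΔA = -4, ΔZ = -2 ⇒ alpha decay (α)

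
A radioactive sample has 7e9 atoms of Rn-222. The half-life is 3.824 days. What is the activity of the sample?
A = λN = 1.269e9 decays/day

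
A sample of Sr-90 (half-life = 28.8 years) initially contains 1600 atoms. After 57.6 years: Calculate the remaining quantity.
N = N₀(1/2)^(t/t½) = 400 atoms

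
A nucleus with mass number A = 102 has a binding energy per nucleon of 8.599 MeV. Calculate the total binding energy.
B.E. = 8.599 × 102 = 877.1 MeV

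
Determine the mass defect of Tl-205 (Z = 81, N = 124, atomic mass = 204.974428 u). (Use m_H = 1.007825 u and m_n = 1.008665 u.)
Δm = Z·m_H + N·m_n − M = 1.734 u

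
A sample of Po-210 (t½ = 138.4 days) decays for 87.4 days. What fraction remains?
N/N₀ = (1/2)^(t/t½) = 0.6455 = 64.6%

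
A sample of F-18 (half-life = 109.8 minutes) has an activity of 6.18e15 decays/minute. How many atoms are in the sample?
N = A/λ = 9.79e17 atoms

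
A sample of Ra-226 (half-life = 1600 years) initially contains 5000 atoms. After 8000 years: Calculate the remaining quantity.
N = N₀(1/2)^(t/t½) = 156.2 atoms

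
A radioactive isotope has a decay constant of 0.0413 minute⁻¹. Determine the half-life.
t½ = ln(2)/λ = 16.78 minutes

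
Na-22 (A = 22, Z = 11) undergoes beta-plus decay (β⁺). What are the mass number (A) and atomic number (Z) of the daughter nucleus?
Daughter: A = 22, Z = 10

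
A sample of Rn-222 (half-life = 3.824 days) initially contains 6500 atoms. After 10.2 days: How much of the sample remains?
N = N₀(1/2)^(t/t½) = 1023 atoms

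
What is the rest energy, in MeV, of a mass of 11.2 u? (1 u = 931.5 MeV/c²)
E = mc² = 10430 MeV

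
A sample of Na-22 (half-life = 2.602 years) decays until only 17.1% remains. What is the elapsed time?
t = t½ × log₂(N₀/N) = 6.63 years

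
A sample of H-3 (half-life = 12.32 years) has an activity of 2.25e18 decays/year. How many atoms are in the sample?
N = A/λ = 3.999e19 atoms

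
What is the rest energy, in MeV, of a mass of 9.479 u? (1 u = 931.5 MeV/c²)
E = mc² = 8830 MeV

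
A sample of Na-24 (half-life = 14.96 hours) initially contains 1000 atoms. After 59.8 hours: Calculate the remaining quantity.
N = N₀(1/2)^(t/t½) = 62.62 atoms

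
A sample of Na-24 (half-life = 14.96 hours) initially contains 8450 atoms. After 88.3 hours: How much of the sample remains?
N = N₀(1/2)^(t/t½) = 141.3 atoms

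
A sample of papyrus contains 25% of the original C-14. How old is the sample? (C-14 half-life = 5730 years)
Age = t½ × log₂(1/ratio) = 11460 years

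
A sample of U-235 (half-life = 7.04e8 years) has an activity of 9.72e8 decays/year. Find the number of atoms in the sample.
N = A/λ = 9.872e17 atoms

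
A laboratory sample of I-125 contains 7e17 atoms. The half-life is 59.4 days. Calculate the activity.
A = λN = 8.168e15 decays/day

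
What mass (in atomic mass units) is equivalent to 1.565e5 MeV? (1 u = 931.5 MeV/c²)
m = E/c² = 168 u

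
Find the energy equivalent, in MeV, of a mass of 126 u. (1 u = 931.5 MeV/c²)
E = mc² = 1.174e5 MeV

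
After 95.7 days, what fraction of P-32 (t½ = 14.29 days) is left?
N/N₀ = (1/2)^(t/t½) = 0.009638 = 0.964%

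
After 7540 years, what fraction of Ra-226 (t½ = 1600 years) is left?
N/N₀ = (1/2)^(t/t½) = 0.03814 = 3.81%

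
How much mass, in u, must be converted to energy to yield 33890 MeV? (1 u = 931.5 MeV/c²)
m = E/c² = 36.38 u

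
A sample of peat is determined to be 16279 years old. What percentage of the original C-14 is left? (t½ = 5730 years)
N/N₀ = (1/2)^(t/t½) = 0.1396 = 14%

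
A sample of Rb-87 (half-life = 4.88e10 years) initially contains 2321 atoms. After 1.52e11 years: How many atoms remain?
N = N₀(1/2)^(t/t½) = 267.9 atoms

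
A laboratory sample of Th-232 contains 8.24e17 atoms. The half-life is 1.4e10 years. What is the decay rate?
A = λN = 4.08e7 decays/year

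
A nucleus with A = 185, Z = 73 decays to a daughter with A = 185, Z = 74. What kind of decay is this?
ΔA = 0, ΔZ = +1 ⇒ beta-minus decay (β⁻)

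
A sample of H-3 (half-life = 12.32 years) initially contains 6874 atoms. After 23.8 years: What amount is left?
N = N₀(1/2)^(t/t½) = 1802 atoms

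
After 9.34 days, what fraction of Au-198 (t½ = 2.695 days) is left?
N/N₀ = (1/2)^(t/t½) = 0.09052 = 9.05%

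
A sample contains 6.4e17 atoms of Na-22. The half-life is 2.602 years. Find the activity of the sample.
A = λN = 1.705e17 decays/year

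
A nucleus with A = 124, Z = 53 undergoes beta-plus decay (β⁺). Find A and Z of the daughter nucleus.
Daughter: A = 124, Z = 52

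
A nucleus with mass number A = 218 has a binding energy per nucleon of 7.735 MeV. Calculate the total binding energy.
B.E. = 7.735 × 218 = 1686 MeV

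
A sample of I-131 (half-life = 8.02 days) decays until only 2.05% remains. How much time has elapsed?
t = t½ × log₂(N₀/N) = 44.98 days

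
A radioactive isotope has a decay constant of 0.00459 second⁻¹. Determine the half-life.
t½ = ln(2)/λ = 151 seconds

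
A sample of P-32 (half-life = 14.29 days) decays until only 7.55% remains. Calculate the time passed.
t = t½ × log₂(N₀/N) = 53.26 days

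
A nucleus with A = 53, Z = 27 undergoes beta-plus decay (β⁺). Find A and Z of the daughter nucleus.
Daughter: A = 53, Z = 26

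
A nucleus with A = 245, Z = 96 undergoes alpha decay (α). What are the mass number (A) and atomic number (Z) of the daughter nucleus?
Daughter: A = 241, Z = 94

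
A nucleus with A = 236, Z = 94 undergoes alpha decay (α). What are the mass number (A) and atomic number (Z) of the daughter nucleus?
Daughter: A = 232, Z = 92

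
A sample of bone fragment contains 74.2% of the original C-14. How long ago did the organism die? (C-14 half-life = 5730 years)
Age = t½ × log₂(1/ratio) = 2467 years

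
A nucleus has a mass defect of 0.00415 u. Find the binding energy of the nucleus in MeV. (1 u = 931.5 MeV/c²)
B.E. = Δm × 931.5 = 3.866 MeV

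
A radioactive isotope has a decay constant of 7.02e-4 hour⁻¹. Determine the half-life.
t½ = ln(2)/λ = 987.4 hours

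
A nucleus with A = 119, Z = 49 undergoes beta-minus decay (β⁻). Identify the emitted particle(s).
β⁻: electron (e⁻) + antineutrino (ν̄ₑ)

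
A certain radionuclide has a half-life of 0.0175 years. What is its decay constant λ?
λ = ln(2)/t½ = 39.61 year⁻¹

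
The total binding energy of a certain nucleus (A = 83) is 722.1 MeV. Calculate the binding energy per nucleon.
B.E./A = 722.1/83 = 8.7 MeV/nucleon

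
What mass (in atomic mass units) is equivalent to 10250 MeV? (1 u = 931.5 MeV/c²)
m = E/c² = 11 u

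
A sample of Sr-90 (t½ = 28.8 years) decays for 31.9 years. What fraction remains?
N/N₀ = (1/2)^(t/t½) = 0.4641 = 46.4%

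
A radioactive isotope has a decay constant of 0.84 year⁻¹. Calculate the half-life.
t½ = ln(2)/λ = 0.8252 years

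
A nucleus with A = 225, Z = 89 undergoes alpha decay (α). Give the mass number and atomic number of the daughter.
Daughter: A = 221, Z = 87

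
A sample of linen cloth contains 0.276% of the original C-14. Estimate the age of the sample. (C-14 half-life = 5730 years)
Age = t½ × log₂(1/ratio) = 48710 years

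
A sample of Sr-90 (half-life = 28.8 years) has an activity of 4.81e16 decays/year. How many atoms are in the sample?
N = A/λ = 1.999e18 atoms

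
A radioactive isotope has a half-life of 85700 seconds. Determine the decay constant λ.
λ = ln(2)/t½ = 8.088e-6 second⁻¹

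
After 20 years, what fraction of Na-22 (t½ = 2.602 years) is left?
N/N₀ = (1/2)^(t/t½) = 0.004855 = 0.485%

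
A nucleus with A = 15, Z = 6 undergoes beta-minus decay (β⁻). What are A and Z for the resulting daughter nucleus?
Daughter: A = 15, Z = 7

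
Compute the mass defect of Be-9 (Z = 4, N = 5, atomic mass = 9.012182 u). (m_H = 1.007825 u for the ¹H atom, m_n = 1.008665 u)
Δm = Z·m_H + N·m_n − M = 0.06244 u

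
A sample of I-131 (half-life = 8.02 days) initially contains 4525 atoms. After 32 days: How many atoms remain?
N = N₀(1/2)^(t/t½) = 284.8 atoms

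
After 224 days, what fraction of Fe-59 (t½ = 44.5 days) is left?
N/N₀ = (1/2)^(t/t½) = 0.03053 = 3.05%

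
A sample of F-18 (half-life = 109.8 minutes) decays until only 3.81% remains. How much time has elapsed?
t = t½ × log₂(N₀/N) = 517.6 minutes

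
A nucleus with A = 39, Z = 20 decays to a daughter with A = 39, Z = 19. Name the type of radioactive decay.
ΔA = 0, ΔZ = -1 ⇒ beta-plus decay (β⁺) or electron capture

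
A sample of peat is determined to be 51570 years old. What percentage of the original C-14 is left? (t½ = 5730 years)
N/N₀ = (1/2)^(t/t½) = 0.001953 = 0.195%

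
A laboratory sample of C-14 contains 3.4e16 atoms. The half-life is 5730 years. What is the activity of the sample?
A = λN = 4.113e12 decays/year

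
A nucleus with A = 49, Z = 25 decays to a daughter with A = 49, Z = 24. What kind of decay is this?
ΔA = 0, ΔZ = -1 ⇒ beta-plus decay (β⁺) or electron capture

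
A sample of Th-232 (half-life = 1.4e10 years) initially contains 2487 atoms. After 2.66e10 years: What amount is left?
N = N₀(1/2)^(t/t½) = 666.4 atoms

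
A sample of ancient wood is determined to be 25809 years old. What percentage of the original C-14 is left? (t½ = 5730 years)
N/N₀ = (1/2)^(t/t½) = 0.04407 = 4.41%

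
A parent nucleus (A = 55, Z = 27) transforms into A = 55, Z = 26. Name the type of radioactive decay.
ΔA = 0, ΔZ = -1 ⇒ beta-plus decay (β⁺) or electron capture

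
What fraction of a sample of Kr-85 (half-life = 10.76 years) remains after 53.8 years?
N/N₀ = (1/2)^(t/t½) = 0.03125 = 3.12%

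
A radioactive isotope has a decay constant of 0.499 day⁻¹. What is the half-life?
t½ = ln(2)/λ = 1.389 days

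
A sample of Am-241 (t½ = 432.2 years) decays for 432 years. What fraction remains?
N/N₀ = (1/2)^(t/t½) = 0.5002 = 50%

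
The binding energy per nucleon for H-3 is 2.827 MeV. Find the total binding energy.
B.E. = 2.827 × 3 = 8.481 MeV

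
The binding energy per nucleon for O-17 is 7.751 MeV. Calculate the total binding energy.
B.E. = 7.751 × 17 = 131.8 MeV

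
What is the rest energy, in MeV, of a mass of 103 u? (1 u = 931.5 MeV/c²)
E = mc² = 95940 MeV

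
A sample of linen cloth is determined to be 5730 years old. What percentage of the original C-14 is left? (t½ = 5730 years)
N/N₀ = (1/2)^(t/t½) = 0.5 = 50%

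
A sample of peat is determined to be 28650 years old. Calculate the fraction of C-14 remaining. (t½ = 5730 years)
N/N₀ = (1/2)^(t/t½) = 0.03125 = 3.12%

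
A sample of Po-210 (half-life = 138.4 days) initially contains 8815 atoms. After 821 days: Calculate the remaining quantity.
N = N₀(1/2)^(t/t½) = 144.4 atoms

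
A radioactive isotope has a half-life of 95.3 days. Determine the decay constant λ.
λ = ln(2)/t½ = 0.007273 day⁻¹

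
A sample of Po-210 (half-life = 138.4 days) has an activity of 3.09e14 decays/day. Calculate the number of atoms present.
N = A/λ = 6.17e16 atoms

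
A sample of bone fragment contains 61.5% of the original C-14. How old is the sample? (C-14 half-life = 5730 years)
Age = t½ × log₂(1/ratio) = 4019 years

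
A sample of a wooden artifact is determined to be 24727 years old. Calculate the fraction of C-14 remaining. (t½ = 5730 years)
N/N₀ = (1/2)^(t/t½) = 0.05023 = 5.02%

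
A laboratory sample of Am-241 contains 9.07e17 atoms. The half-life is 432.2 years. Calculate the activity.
A = λN = 1.455e15 decays/year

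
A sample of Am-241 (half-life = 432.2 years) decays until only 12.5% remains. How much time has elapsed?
t = t½ × log₂(N₀/N) = 1297 years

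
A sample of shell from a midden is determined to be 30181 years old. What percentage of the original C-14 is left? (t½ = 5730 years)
N/N₀ = (1/2)^(t/t½) = 0.02597 = 2.6%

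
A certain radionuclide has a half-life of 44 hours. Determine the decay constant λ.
λ = ln(2)/t½ = 0.01575 hour⁻¹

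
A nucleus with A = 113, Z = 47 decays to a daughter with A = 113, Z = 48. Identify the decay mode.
ΔA = 0, ΔZ = +1 ⇒ beta-minus decay (β⁻)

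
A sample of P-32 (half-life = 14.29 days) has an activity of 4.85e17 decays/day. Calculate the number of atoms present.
N = A/λ = 9.999e18 atoms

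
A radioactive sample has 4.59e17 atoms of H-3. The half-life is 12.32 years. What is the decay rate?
A = λN = 2.582e16 decays/year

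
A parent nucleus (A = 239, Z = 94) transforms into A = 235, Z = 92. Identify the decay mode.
ΔA = -4, ΔZ = -2 ⇒ alpha decay (α)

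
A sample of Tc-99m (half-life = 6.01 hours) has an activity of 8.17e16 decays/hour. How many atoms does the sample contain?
N = A/λ = 7.084e17 atoms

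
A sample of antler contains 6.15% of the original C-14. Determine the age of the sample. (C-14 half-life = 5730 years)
Age = t½ × log₂(1/ratio) = 23050 years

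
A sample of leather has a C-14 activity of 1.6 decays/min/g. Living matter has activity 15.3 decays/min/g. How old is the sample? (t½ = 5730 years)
Age = t½ × log₂(A₀/A) = 18660 years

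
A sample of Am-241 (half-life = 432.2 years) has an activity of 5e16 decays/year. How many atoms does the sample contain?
N = A/λ = 3.118e19 atoms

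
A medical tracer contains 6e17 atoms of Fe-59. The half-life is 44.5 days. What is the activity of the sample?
A = λN = 9.346e15 decays/day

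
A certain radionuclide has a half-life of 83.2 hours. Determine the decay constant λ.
λ = ln(2)/t½ = 0.008331 hour⁻¹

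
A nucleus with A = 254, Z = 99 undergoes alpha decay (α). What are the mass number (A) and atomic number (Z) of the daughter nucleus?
Daughter: A = 250, Z = 97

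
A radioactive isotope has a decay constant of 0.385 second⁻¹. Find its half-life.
t½ = ln(2)/λ = 1.8 seconds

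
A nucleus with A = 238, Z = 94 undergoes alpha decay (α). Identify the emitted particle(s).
α particle = ⁴₂He (2 protons + 2 neutrons)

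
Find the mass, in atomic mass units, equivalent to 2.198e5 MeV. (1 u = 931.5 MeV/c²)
m = E/c² = 236 u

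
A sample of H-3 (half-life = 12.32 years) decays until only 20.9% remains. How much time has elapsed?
t = t½ × log₂(N₀/N) = 27.82 years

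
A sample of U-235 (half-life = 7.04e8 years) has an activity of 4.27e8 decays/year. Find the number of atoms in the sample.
N = A/λ = 4.337e17 atoms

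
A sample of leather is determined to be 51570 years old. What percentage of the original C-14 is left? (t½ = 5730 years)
N/N₀ = (1/2)^(t/t½) = 0.001953 = 0.195%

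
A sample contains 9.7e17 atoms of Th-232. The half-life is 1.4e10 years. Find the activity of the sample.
A = λN = 4.803e7 decays/year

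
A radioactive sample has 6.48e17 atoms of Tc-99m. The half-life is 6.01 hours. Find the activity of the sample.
A = λN = 7.474e16 decays/hour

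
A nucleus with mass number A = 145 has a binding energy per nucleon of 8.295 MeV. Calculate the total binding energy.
B.E. = 8.295 × 145 = 1203 MeV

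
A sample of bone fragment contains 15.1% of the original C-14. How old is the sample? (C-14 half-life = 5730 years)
Age = t½ × log₂(1/ratio) = 15630 years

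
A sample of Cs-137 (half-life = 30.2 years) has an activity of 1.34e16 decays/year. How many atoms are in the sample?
N = A/λ = 5.838e17 atoms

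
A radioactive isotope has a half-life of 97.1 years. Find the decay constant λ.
λ = ln(2)/t½ = 0.007138 year⁻¹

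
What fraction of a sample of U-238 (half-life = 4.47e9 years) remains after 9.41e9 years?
N/N₀ = (1/2)^(t/t½) = 0.2324 = 23.2%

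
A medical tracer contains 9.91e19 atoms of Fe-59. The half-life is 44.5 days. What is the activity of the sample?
A = λN = 1.544e18 decays/day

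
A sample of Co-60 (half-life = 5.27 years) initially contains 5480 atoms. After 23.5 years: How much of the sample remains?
N = N₀(1/2)^(t/t½) = 249.1 atoms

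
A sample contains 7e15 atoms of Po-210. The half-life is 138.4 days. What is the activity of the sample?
A = λN = 3.506e13 decays/day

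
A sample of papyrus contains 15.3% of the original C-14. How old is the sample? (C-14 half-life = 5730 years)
Age = t½ × log₂(1/ratio) = 15520 years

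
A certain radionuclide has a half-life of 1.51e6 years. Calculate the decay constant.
λ = ln(2)/t½ = 4.59e-7 year⁻¹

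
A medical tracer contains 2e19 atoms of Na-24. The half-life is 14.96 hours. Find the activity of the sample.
A = λN = 9.267e17 decays/hour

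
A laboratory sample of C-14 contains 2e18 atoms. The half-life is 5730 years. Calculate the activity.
A = λN = 2.419e14 decays/year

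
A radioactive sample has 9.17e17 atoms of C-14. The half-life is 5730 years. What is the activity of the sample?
A = λN = 1.109e14 decays/year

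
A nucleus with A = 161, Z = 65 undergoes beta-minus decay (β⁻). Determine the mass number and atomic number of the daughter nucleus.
Daughter: A = 161, Z = 66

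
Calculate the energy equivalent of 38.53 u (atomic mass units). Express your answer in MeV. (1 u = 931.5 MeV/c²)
E = mc² = 35890 MeV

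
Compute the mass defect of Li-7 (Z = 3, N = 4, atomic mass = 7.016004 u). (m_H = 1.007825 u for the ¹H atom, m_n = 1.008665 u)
Δm = Z·m_H + N·m_n − M = 0.04213 u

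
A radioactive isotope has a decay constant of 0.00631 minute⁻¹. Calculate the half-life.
t½ = ln(2)/λ = 109.8 minutes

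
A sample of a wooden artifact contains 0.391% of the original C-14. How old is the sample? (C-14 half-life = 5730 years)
Age = t½ × log₂(1/ratio) = 45830 years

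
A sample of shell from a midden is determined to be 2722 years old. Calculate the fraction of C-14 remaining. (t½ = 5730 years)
N/N₀ = (1/2)^(t/t½) = 0.7194 = 71.9%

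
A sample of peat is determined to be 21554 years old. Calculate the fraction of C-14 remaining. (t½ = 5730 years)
N/N₀ = (1/2)^(t/t½) = 0.07373 = 7.37%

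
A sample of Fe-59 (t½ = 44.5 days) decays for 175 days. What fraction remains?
N/N₀ = (1/2)^(t/t½) = 0.06549 = 6.55%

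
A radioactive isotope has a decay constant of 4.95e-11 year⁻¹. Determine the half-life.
t½ = ln(2)/λ = 1.4e10 years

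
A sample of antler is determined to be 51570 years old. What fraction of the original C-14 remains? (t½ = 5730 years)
N/N₀ = (1/2)^(t/t½) = 0.001953 = 0.195%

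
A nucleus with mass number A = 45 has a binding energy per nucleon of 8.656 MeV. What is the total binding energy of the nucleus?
B.E. = 8.656 × 45 = 389.5 MeV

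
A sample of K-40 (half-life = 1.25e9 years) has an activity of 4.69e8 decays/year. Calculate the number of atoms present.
N = A/λ = 8.458e17 atoms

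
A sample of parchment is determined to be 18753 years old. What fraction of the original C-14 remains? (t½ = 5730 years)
N/N₀ = (1/2)^(t/t½) = 0.1035 = 10.3%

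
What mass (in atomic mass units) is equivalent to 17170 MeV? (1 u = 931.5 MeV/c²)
m = E/c² = 18.43 u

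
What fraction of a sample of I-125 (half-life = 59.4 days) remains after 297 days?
N/N₀ = (1/2)^(t/t½) = 0.03125 = 3.12%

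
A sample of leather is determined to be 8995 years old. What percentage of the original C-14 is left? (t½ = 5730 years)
N/N₀ = (1/2)^(t/t½) = 0.3369 = 33.7%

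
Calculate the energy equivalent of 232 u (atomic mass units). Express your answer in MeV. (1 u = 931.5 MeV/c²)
E = mc² = 2.161e5 MeV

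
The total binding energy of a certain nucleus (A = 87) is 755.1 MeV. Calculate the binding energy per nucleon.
B.E./A = 755.1/87 = 8.679 MeV/nucleon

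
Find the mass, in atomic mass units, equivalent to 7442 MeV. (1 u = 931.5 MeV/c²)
m = E/c² = 7.989 u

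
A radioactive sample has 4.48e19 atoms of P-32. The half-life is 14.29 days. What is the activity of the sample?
A = λN = 2.173e18 decays/day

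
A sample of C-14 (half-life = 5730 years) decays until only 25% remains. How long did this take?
t = t½ × log₂(N₀/N) = 11460 years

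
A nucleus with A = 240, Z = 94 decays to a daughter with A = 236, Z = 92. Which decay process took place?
ΔA = -4, ΔZ = -2 ⇒ alpha decay (α)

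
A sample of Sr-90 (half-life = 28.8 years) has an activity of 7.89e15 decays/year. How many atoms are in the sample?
N = A/λ = 3.278e17 atoms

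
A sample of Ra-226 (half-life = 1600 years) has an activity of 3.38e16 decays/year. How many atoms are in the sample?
N = A/λ = 7.802e19 atoms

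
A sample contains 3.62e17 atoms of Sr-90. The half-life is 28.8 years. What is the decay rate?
A = λN = 8.712e15 decays/year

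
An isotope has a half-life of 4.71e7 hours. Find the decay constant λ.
λ = ln(2)/t½ = 1.472e-8 hour⁻¹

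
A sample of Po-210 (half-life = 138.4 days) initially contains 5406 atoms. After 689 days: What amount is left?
N = N₀(1/2)^(t/t½) = 171.5 atoms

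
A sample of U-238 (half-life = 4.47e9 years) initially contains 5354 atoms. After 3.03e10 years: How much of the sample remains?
N = N₀(1/2)^(t/t½) = 48.77 atoms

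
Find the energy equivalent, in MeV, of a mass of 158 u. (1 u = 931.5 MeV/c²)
E = mc² = 1.472e5 MeV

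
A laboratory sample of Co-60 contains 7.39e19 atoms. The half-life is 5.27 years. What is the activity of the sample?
A = λN = 9.72e18 decays/year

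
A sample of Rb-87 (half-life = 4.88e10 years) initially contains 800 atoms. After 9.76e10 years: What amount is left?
N = N₀(1/2)^(t/t½) = 200 atoms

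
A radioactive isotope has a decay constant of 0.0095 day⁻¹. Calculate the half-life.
t½ = ln(2)/λ = 72.96 days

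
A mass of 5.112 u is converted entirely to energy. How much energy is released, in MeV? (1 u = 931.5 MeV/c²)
E = mc² = 4762 MeV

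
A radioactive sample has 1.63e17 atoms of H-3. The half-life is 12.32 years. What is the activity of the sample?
A = λN = 9.171e15 decays/year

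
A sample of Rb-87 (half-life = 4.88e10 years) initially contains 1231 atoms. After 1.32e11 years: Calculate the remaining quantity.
N = N₀(1/2)^(t/t½) = 188.8 atoms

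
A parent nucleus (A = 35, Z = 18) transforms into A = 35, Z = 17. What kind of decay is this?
ΔA = 0, ΔZ = -1 ⇒ beta-plus decay (β⁺) or electron capture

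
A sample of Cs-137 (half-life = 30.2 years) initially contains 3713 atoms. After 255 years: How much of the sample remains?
N = N₀(1/2)^(t/t½) = 10.66 atoms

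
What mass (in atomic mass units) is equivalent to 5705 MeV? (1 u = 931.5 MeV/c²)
m = E/c² = 6.125 u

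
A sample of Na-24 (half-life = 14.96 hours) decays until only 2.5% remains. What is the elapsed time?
t = t½ × log₂(N₀/N) = 79.62 hours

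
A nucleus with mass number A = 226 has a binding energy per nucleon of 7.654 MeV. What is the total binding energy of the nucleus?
B.E. = 7.654 × 226 = 1730 MeV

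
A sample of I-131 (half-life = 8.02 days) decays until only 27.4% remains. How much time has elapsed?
t = t½ × log₂(N₀/N) = 14.98 days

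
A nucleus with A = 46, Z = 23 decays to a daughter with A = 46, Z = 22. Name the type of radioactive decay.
ΔA = 0, ΔZ = -1 ⇒ beta-plus decay (β⁺) or electron capture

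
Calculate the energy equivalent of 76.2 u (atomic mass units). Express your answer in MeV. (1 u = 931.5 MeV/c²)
E = mc² = 70980 MeV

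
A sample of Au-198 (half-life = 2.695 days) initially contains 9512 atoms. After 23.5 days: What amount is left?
N = N₀(1/2)^(t/t½) = 22.56 atoms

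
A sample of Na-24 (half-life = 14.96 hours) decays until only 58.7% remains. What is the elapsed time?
t = t½ × log₂(N₀/N) = 11.5 hours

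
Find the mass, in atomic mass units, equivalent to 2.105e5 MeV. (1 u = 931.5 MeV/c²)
m = E/c² = 226 u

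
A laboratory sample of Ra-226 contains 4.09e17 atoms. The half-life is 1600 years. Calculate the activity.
A = λN = 1.772e14 decays/year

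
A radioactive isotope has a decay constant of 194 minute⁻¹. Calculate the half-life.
t½ = ln(2)/λ = 0.003573 minutes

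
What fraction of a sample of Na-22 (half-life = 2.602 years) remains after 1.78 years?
N/N₀ = (1/2)^(t/t½) = 0.6224 = 62.2%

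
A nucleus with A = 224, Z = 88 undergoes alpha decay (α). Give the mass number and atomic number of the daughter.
Daughter: A = 220, Z = 86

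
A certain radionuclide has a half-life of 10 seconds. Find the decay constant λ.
λ = ln(2)/t½ = 0.06931 second⁻¹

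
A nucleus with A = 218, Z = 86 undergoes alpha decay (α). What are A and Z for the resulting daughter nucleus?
Daughter: A = 214, Z = 84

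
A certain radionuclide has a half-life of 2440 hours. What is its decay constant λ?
λ = ln(2)/t½ = 2.841e-4 hour⁻¹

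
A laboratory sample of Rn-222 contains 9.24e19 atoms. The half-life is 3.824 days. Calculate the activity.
A = λN = 1.675e19 decays/day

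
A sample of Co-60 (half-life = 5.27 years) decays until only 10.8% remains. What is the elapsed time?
t = t½ × log₂(N₀/N) = 16.92 years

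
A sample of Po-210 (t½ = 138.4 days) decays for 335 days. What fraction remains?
N/N₀ = (1/2)^(t/t½) = 0.1868 = 18.7%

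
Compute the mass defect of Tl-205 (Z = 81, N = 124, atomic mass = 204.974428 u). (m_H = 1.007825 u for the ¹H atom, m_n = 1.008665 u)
Δm = Z·m_H + N·m_n − M = 1.734 u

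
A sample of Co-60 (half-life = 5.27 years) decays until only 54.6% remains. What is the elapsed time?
t = t½ × log₂(N₀/N) = 4.601 years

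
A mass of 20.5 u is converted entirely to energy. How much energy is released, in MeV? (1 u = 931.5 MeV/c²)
E = mc² = 19100 MeV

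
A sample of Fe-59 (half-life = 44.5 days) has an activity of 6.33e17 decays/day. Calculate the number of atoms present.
N = A/λ = 4.064e19 atoms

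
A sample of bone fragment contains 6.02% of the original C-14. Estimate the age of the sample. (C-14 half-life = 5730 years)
Age = t½ × log₂(1/ratio) = 23230 years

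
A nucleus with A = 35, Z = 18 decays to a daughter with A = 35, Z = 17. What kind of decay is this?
ΔA = 0, ΔZ = -1 ⇒ beta-plus decay (β⁺) or electron capture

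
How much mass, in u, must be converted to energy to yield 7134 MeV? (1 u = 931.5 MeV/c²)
m = E/c² = 7.659 u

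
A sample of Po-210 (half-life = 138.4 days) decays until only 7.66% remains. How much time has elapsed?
t = t½ × log₂(N₀/N) = 513 days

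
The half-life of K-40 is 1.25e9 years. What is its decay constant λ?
λ = ln(2)/t½ = 5.545e-10 year⁻¹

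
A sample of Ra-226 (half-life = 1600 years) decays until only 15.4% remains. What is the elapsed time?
t = t½ × log₂(N₀/N) = 4318 years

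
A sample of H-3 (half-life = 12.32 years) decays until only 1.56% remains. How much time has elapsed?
t = t½ × log₂(N₀/N) = 73.95 years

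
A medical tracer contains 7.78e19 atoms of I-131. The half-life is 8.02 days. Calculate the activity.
A = λN = 6.724e18 decays/day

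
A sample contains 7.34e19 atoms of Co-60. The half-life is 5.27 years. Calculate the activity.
A = λN = 9.654e18 decays/year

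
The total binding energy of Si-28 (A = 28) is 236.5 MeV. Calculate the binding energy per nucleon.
B.E./A = 236.5/28 = 8.446 MeV/nucleon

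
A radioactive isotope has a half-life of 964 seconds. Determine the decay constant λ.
λ = ln(2)/t½ = 7.19e-4 second⁻¹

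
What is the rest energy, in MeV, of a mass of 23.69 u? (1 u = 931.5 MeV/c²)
E = mc² = 22070 MeV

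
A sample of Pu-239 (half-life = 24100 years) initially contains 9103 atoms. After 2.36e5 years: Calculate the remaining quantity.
N = N₀(1/2)^(t/t½) = 10.26 atoms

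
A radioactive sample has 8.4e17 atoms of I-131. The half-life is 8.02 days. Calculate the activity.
A = λN = 7.26e16 decays/day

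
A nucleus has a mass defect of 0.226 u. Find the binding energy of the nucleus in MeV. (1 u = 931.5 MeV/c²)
B.E. = Δm × 931.5 = 210.5 MeV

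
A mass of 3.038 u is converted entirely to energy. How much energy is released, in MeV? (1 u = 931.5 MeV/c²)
E = mc² = 2830 MeV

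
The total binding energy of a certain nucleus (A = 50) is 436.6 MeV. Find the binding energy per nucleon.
B.E./A = 436.6/50 = 8.732 MeV/nucleon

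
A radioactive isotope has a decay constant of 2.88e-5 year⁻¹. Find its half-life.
t½ = ln(2)/λ = 24070 years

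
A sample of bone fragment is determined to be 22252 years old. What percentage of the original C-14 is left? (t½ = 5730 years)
N/N₀ = (1/2)^(t/t½) = 0.06776 = 6.78%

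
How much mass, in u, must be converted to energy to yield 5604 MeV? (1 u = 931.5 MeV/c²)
m = E/c² = 6.016 u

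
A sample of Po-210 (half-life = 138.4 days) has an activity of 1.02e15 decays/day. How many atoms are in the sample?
N = A/λ = 2.037e17 atoms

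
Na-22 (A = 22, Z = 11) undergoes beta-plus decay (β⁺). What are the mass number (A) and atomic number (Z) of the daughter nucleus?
Daughter: A = 22, Z = 10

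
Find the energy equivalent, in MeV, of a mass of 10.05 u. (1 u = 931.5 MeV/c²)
E = mc² = 9362 MeV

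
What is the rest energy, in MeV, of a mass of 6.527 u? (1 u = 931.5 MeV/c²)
E = mc² = 6080 MeV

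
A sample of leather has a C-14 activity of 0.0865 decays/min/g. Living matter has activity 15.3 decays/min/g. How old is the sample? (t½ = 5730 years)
Age = t½ × log₂(A₀/A) = 42780 years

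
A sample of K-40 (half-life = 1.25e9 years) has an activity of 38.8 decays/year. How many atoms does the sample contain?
N = A/λ = 6.997e10 atoms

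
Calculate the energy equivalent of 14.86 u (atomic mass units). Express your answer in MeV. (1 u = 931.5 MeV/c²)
E = mc² = 13840 MeV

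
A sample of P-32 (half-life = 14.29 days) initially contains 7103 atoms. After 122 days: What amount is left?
N = N₀(1/2)^(t/t½) = 19.12 atoms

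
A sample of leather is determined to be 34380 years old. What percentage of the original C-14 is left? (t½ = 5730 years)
N/N₀ = (1/2)^(t/t½) = 0.01562 = 1.56%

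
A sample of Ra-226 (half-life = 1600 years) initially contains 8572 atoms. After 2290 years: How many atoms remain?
N = N₀(1/2)^(t/t½) = 3179 atoms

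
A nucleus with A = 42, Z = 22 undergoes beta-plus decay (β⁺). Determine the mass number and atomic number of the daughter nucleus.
Daughter: A = 42, Z = 21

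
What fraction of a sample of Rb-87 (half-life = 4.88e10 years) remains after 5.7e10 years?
N/N₀ = (1/2)^(t/t½) = 0.445 = 44.5%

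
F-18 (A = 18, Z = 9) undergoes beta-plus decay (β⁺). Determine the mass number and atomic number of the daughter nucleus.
Daughter: A = 18, Z = 8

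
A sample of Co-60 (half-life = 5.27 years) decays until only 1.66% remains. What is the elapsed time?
t = t½ × log₂(N₀/N) = 31.16 years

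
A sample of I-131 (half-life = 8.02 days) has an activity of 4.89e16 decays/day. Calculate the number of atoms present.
N = A/λ = 5.658e17 atoms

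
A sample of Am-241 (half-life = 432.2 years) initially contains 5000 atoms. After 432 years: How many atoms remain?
N = N₀(1/2)^(t/t½) = 2501 atoms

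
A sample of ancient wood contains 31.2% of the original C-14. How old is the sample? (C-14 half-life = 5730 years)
Age = t½ × log₂(1/ratio) = 9629 years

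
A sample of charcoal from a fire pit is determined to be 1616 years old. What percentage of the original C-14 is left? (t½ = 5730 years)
N/N₀ = (1/2)^(t/t½) = 0.8224 = 82.2%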